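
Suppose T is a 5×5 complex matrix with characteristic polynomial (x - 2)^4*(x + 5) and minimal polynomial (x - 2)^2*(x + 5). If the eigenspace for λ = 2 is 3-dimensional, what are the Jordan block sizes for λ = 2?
Block sizes for λ = 2: [2, 1, 1]

Step 1 — from the characteristic polynomial, algebraic multiplicity of λ = 2 is 4. From dim ker(T − (2)·I) = 3, there are exactly 3 Jordan blocks for λ = 2.
Step 2 — from the minimal polynomial, the factor (x − 2)^2 tells us the largest block for λ = 2 has size 2.
Step 3 — with total size 4, 3 blocks, and largest block 2, the block sizes (in nonincreasing order) are [2, 1, 1].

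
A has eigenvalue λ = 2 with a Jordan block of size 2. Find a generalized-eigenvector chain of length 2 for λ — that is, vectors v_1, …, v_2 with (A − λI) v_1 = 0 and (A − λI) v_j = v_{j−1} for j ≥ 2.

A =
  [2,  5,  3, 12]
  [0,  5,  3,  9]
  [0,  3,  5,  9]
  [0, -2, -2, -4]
A Jordan chain for λ = 2 of length 2:
v_1 = (5, 3, 3, -2)ᵀ
v_2 = (0, 1, 0, 0)ᵀ

Let N = A − (2)·I. We want v_2 with N^2 v_2 = 0 but N^1 v_2 ≠ 0; then v_{j-1} := N · v_j for j = 2, …, 2.

Pick v_2 = (0, 1, 0, 0)ᵀ.
Then v_1 = N · v_2 = (5, 3, 3, -2)ᵀ.

Sanity check: (A − (2)·I) v_1 = (0, 0, 0, 0)ᵀ = 0. ✓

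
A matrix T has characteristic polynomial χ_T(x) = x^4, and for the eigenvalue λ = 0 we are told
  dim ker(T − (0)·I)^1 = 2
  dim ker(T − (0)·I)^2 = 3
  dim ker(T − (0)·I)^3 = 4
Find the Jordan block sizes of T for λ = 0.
Block sizes for λ = 0: [3, 1]

From the dimensions of kernels of powers, the number of Jordan blocks of size at least j is d_j − d_{j−1} where d_j = dim ker(N^j) (with d_0 = 0). Computing the differences gives [2, 1, 1].
The number of blocks of size exactly k is (#blocks of size ≥ k) − (#blocks of size ≥ k + 1), so the partition is: 1 block(s) of size 1, 1 block(s) of size 3.
In nonincreasing order the block sizes are [3, 1].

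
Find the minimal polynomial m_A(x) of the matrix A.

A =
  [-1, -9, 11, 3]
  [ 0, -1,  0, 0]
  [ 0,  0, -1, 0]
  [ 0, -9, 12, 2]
x^3 - 3*x - 2

The characteristic polynomial is χ_A(x) = (x - 2)*(x + 1)^3, so the eigenvalues are known. The minimal polynomial is
  m_A(x) = Π_λ (x − λ)^{k_λ}
where k_λ is the size of the *largest* Jordan block for λ (equivalently, the smallest k with (A − λI)^k v = 0 for every generalised eigenvector v of λ).

  λ = -1: largest Jordan block has size 2, contributing (x + 1)^2
  λ = 2: largest Jordan block has size 1, contributing (x − 2)

So m_A(x) = (x - 2)*(x + 1)^2 = x^3 - 3*x - 2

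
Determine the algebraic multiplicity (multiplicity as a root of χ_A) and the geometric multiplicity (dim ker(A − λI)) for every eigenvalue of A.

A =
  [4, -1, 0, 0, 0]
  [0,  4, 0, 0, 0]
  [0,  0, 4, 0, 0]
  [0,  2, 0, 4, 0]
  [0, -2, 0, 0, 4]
λ = 4: alg = 5, geom = 4

Step 1 — factor the characteristic polynomial to read off the algebraic multiplicities:
  χ_A(x) = (x - 4)^5

Step 2 — compute geometric multiplicities via the rank-nullity identity g(λ) = n − rank(A − λI):
  rank(A − (4)·I) = 1, so dim ker(A − (4)·I) = n − 1 = 4

Summary:
  λ = 4: algebraic multiplicity = 5, geometric multiplicity = 4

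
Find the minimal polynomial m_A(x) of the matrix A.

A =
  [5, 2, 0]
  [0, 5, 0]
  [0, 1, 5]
x^2 - 10*x + 25

The characteristic polynomial is χ_A(x) = (x - 5)^3, so the eigenvalues are known. The minimal polynomial is
  m_A(x) = Π_λ (x − λ)^{k_λ}
where k_λ is the size of the *largest* Jordan block for λ (equivalently, the smallest k with (A − λI)^k v = 0 for every generalised eigenvector v of λ).

  λ = 5: largest Jordan block has size 2, contributing (x − 5)^2

So m_A(x) = (x - 5)^2 = x^2 - 10*x + 25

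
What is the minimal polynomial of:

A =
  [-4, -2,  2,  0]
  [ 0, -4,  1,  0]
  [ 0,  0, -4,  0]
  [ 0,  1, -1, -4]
x^3 + 12*x^2 + 48*x + 64

The characteristic polynomial is χ_A(x) = (x + 4)^4, so the eigenvalues are known. The minimal polynomial is
  m_A(x) = Π_λ (x − λ)^{k_λ}
where k_λ is the size of the *largest* Jordan block for λ (equivalently, the smallest k with (A − λI)^k v = 0 for every generalised eigenvector v of λ).

  λ = -4: largest Jordan block has size 3, contributing (x + 4)^3

So m_A(x) = (x + 4)^3 = x^3 + 12*x^2 + 48*x + 64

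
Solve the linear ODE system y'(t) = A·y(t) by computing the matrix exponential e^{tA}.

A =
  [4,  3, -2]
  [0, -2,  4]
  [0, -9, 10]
e^{tA} =
  [exp(4*t), 3*t*exp(4*t), -2*t*exp(4*t)]
  [0, -6*t*exp(4*t) + exp(4*t), 4*t*exp(4*t)]
  [0, -9*t*exp(4*t), 6*t*exp(4*t) + exp(4*t)]

Strategy: write A = P · J · P⁻¹ where J is a Jordan canonical form, so e^{tA} = P · e^{tJ} · P⁻¹, and e^{tJ} can be computed block-by-block.

A has Jordan form
J =
  [4, 1, 0]
  [0, 4, 0]
  [0, 0, 4]
(up to reordering of blocks).

Per-block formulas:
  For a 1×1 block at λ = 4: exp(t · [4]) = [e^(4t)].
  For a 2×2 Jordan block J_2(4): exp(t · J_2(4)) = e^(4t)·(I + t·N), where N is the 2×2 nilpotent shift.

After assembling e^{tJ} and conjugating by P, we get:

e^{tA} =
  [exp(4*t), 3*t*exp(4*t), -2*t*exp(4*t)]
  [0, -6*t*exp(4*t) + exp(4*t), 4*t*exp(4*t)]
  [0, -9*t*exp(4*t), 6*t*exp(4*t) + exp(4*t)]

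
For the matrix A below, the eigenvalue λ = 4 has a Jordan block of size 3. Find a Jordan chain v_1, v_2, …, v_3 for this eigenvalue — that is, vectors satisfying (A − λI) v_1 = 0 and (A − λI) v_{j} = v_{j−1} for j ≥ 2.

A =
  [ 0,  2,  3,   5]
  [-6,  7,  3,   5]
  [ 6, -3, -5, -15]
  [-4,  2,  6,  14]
A Jordan chain for λ = 4 of length 3:
v_1 = (2, 4, 0, 0)ᵀ
v_2 = (-4, -6, 6, -4)ᵀ
v_3 = (1, 0, 0, 0)ᵀ

Let N = A − (4)·I. We want v_3 with N^3 v_3 = 0 but N^2 v_3 ≠ 0; then v_{j-1} := N · v_j for j = 3, …, 2.

Pick v_3 = (1, 0, 0, 0)ᵀ.
Then v_2 = N · v_3 = (-4, -6, 6, -4)ᵀ.
Then v_1 = N · v_2 = (2, 4, 0, 0)ᵀ.

Sanity check: (A − (4)·I) v_1 = (0, 0, 0, 0)ᵀ = 0. ✓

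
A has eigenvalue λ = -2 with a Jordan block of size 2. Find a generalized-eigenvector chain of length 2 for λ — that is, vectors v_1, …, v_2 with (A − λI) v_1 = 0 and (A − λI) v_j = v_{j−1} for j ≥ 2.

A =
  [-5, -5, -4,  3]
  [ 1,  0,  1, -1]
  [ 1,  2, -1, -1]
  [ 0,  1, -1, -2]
A Jordan chain for λ = -2 of length 2:
v_1 = (-3, 1, 1, 0)ᵀ
v_2 = (1, 0, 0, 0)ᵀ

Let N = A − (-2)·I. We want v_2 with N^2 v_2 = 0 but N^1 v_2 ≠ 0; then v_{j-1} := N · v_j for j = 2, …, 2.

Pick v_2 = (1, 0, 0, 0)ᵀ.
Then v_1 = N · v_2 = (-3, 1, 1, 0)ᵀ.

Sanity check: (A − (-2)·I) v_1 = (0, 0, 0, 0)ᵀ = 0. ✓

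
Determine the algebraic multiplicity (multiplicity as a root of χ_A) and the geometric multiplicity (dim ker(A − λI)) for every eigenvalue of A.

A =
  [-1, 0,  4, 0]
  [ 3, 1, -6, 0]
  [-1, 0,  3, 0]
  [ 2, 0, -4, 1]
λ = 1: alg = 4, geom = 3

Step 1 — factor the characteristic polynomial to read off the algebraic multiplicities:
  χ_A(x) = (x - 1)^4

Step 2 — compute geometric multiplicities via the rank-nullity identity g(λ) = n − rank(A − λI):
  rank(A − (1)·I) = 1, so dim ker(A − (1)·I) = n − 1 = 3

Summary:
  λ = 1: algebraic multiplicity = 4, geometric multiplicity = 3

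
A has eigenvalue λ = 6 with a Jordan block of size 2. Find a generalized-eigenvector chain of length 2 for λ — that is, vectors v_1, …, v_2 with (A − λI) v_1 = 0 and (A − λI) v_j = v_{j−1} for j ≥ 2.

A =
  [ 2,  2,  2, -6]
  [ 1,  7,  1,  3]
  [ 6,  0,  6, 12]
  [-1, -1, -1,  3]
A Jordan chain for λ = 6 of length 2:
v_1 = (2, 1, 0, -1)ᵀ
v_2 = (0, 1, 0, 0)ᵀ

Let N = A − (6)·I. We want v_2 with N^2 v_2 = 0 but N^1 v_2 ≠ 0; then v_{j-1} := N · v_j for j = 2, …, 2.

Pick v_2 = (0, 1, 0, 0)ᵀ.
Then v_1 = N · v_2 = (2, 1, 0, -1)ᵀ.

Sanity check: (A − (6)·I) v_1 = (0, 0, 0, 0)ᵀ = 0. ✓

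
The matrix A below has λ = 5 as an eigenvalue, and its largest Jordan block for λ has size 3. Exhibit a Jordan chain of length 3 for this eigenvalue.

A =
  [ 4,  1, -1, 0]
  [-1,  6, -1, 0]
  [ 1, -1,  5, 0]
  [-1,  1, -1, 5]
A Jordan chain for λ = 5 of length 3:
v_1 = (-1, -1, 0, -1)ᵀ
v_2 = (-1, -1, 1, -1)ᵀ
v_3 = (1, 0, 0, 0)ᵀ

Let N = A − (5)·I. We want v_3 with N^3 v_3 = 0 but N^2 v_3 ≠ 0; then v_{j-1} := N · v_j for j = 3, …, 2.

Pick v_3 = (1, 0, 0, 0)ᵀ.
Then v_2 = N · v_3 = (-1, -1, 1, -1)ᵀ.
Then v_1 = N · v_2 = (-1, -1, 0, -1)ᵀ.

Sanity check: (A − (5)·I) v_1 = (0, 0, 0, 0)ᵀ = 0. ✓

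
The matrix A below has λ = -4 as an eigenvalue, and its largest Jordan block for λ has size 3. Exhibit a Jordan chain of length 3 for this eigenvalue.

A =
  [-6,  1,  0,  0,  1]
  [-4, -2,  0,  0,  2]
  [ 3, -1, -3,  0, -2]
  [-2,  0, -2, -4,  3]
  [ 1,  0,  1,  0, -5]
A Jordan chain for λ = -4 of length 3:
v_1 = (1, 2, -1, 1, 0)ᵀ
v_2 = (-2, -4, 3, -2, 1)ᵀ
v_3 = (1, 0, 0, 0, 0)ᵀ

Let N = A − (-4)·I. We want v_3 with N^3 v_3 = 0 but N^2 v_3 ≠ 0; then v_{j-1} := N · v_j for j = 3, …, 2.

Pick v_3 = (1, 0, 0, 0, 0)ᵀ.
Then v_2 = N · v_3 = (-2, -4, 3, -2, 1)ᵀ.
Then v_1 = N · v_2 = (1, 2, -1, 1, 0)ᵀ.

Sanity check: (A − (-4)·I) v_1 = (0, 0, 0, 0, 0)ᵀ = 0. ✓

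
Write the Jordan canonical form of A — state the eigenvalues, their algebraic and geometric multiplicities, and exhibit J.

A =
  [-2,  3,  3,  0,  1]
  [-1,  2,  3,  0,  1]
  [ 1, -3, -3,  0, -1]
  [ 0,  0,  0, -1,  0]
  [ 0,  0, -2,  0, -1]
J_3(-1) ⊕ J_1(-1) ⊕ J_1(-1)

The characteristic polynomial is
  det(x·I − A) = x^5 + 5*x^4 + 10*x^3 + 10*x^2 + 5*x + 1 = (x + 1)^5

Eigenvalues and multiplicities (the geometric multiplicity of λ is n − rank(A − λI), which equals the number of Jordan blocks for λ):
  λ = -1: algebraic multiplicity = 5, geometric multiplicity = 3

Determining the block sizes for each eigenvalue:
  λ = -1: with am = 5 and gm = 3, the partition is not yet determined (e.g. several partitions of 5 into 3 parts exist). Let N = A − (-1)·I. Computing rank(N^1) = 2, rank(N^2) = 1, rank(N^3) = 0; the number of blocks of size ≥ j is rank(N^{j−1}) − rank(N^j), giving [3, 1, 1]. So we have 1 block(s) of size 3, 2 block(s) of size 1 → block sizes [3, 1, 1]

Assembling the blocks gives a Jordan form
J =
  [-1,  1,  0,  0,  0]
  [ 0, -1,  1,  0,  0]
  [ 0,  0, -1,  0,  0]
  [ 0,  0,  0, -1,  0]
  [ 0,  0,  0,  0, -1]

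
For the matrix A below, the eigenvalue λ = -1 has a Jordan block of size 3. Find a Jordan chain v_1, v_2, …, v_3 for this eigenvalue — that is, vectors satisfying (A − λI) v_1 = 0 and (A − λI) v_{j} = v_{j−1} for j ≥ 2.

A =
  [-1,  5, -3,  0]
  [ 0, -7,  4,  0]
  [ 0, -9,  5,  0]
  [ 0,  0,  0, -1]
A Jordan chain for λ = -1 of length 3:
v_1 = (-3, 0, 0, 0)ᵀ
v_2 = (5, -6, -9, 0)ᵀ
v_3 = (0, 1, 0, 0)ᵀ

Let N = A − (-1)·I. We want v_3 with N^3 v_3 = 0 but N^2 v_3 ≠ 0; then v_{j-1} := N · v_j for j = 3, …, 2.

Pick v_3 = (0, 1, 0, 0)ᵀ.
Then v_2 = N · v_3 = (5, -6, -9, 0)ᵀ.
Then v_1 = N · v_2 = (-3, 0, 0, 0)ᵀ.

Sanity check: (A − (-1)·I) v_1 = (0, 0, 0, 0)ᵀ = 0. ✓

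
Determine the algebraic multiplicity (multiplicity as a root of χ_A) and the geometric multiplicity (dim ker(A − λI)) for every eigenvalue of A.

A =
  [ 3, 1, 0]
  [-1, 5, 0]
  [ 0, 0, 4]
λ = 4: alg = 3, geom = 2

Step 1 — factor the characteristic polynomial to read off the algebraic multiplicities:
  χ_A(x) = (x - 4)^3

Step 2 — compute geometric multiplicities via the rank-nullity identity g(λ) = n − rank(A − λI):
  rank(A − (4)·I) = 1, so dim ker(A − (4)·I) = n − 1 = 2

Summary:
  λ = 4: algebraic multiplicity = 3, geometric multiplicity = 2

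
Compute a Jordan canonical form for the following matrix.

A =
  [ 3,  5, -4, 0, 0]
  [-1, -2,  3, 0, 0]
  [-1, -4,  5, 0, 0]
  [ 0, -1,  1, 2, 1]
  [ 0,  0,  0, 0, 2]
J_3(2) ⊕ J_2(2)

The characteristic polynomial is
  det(x·I − A) = x^5 - 10*x^4 + 40*x^3 - 80*x^2 + 80*x - 32 = (x - 2)^5

Eigenvalues and multiplicities (the geometric multiplicity of λ is n − rank(A − λI), which equals the number of Jordan blocks for λ):
  λ = 2: algebraic multiplicity = 5, geometric multiplicity = 2

Determining the block sizes for each eigenvalue:
  λ = 2: with am = 5 and gm = 2, the partition is not yet determined (e.g. several partitions of 5 into 2 parts exist). Let N = A − (2)·I. Computing rank(N^1) = 3, rank(N^2) = 1, rank(N^3) = 0; the number of blocks of size ≥ j is rank(N^{j−1}) − rank(N^j), giving [2, 2, 1]. So we have 1 block(s) of size 3, 1 block(s) of size 2 → block sizes [3, 2]

Assembling the blocks gives a Jordan form
J =
  [2, 1, 0, 0, 0]
  [0, 2, 1, 0, 0]
  [0, 0, 2, 0, 0]
  [0, 0, 0, 2, 1]
  [0, 0, 0, 0, 2]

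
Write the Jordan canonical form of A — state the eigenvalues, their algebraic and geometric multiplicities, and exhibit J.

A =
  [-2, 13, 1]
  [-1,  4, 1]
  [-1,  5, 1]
J_3(1)

The characteristic polynomial is
  det(x·I − A) = x^3 - 3*x^2 + 3*x - 1 = (x - 1)^3

Eigenvalues and multiplicities (the geometric multiplicity of λ is n − rank(A − λI), which equals the number of Jordan blocks for λ):
  λ = 1: algebraic multiplicity = 3, geometric multiplicity = 1

Determining the block sizes for each eigenvalue:
  λ = 1: one block (gm = 1), so the single block has size am = 3 → block sizes [3]

Assembling the blocks gives a Jordan form
J =
  [1, 1, 0]
  [0, 1, 1]
  [0, 0, 1]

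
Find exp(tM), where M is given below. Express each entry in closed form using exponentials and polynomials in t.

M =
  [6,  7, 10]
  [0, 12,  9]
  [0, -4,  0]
e^{tM} =
  [exp(6*t), t^2*exp(6*t) + 7*t*exp(6*t), 3*t^2*exp(6*t)/2 + 10*t*exp(6*t)]
  [0, 6*t*exp(6*t) + exp(6*t), 9*t*exp(6*t)]
  [0, -4*t*exp(6*t), -6*t*exp(6*t) + exp(6*t)]

Strategy: write M = P · J · P⁻¹ where J is a Jordan canonical form, so e^{tM} = P · e^{tJ} · P⁻¹, and e^{tJ} can be computed block-by-block.

M has Jordan form
J =
  [6, 1, 0]
  [0, 6, 1]
  [0, 0, 6]
(up to reordering of blocks).

Per-block formulas:
  For a 3×3 Jordan block J_3(6): exp(t · J_3(6)) = e^(6t)·(I + t·N + (t^2/2)·N^2), where N is the 3×3 nilpotent shift.

After assembling e^{tJ} and conjugating by P, we get:

e^{tM} =
  [exp(6*t), t^2*exp(6*t) + 7*t*exp(6*t), 3*t^2*exp(6*t)/2 + 10*t*exp(6*t)]
  [0, 6*t*exp(6*t) + exp(6*t), 9*t*exp(6*t)]
  [0, -4*t*exp(6*t), -6*t*exp(6*t) + exp(6*t)]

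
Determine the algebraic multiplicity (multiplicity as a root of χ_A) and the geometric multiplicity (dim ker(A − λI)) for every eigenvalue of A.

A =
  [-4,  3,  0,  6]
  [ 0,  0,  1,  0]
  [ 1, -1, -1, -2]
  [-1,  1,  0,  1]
λ = -1: alg = 4, geom = 2

Step 1 — factor the characteristic polynomial to read off the algebraic multiplicities:
  χ_A(x) = (x + 1)^4

Step 2 — compute geometric multiplicities via the rank-nullity identity g(λ) = n − rank(A − λI):
  rank(A − (-1)·I) = 2, so dim ker(A − (-1)·I) = n − 2 = 2

Summary:
  λ = -1: algebraic multiplicity = 4, geometric multiplicity = 2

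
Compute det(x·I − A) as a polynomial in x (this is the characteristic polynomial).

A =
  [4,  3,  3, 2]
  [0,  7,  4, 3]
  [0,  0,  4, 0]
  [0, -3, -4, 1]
x^4 - 16*x^3 + 96*x^2 - 256*x + 256

Expanding det(x·I − A) (e.g. by cofactor expansion or by noting that A is similar to its Jordan form J, which has the same characteristic polynomial as A) gives
  χ_A(x) = x^4 - 16*x^3 + 96*x^2 - 256*x + 256
which factors as (x - 4)^4. The eigenvalues (with algebraic multiplicities) are λ = 4 with multiplicity 4.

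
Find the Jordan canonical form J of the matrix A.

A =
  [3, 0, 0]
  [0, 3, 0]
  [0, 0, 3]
J_1(3) ⊕ J_1(3) ⊕ J_1(3)

The characteristic polynomial is
  det(x·I − A) = x^3 - 9*x^2 + 27*x - 27 = (x - 3)^3

Eigenvalues and multiplicities (the geometric multiplicity of λ is n − rank(A − λI), which equals the number of Jordan blocks for λ):
  λ = 3: algebraic multiplicity = 3, geometric multiplicity = 3

Determining the block sizes for each eigenvalue:
  λ = 3: gm = am = 3, so every block has size 1 → block sizes [1, 1, 1]

Assembling the blocks gives a Jordan form
J =
  [3, 0, 0]
  [0, 3, 0]
  [0, 0, 3]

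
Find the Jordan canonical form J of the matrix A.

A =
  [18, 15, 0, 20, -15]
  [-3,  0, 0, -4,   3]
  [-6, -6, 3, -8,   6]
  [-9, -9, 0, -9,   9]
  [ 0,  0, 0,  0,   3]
J_2(3) ⊕ J_1(3) ⊕ J_1(3) ⊕ J_1(3)

The characteristic polynomial is
  det(x·I − A) = x^5 - 15*x^4 + 90*x^3 - 270*x^2 + 405*x - 243 = (x - 3)^5

Eigenvalues and multiplicities (the geometric multiplicity of λ is n − rank(A − λI), which equals the number of Jordan blocks for λ):
  λ = 3: algebraic multiplicity = 5, geometric multiplicity = 4

Determining the block sizes for each eigenvalue:
  λ = 3: 4 blocks summing to 5 forces exactly one block of size 2 and the rest size 1 → block sizes [2, 1, 1, 1]

Assembling the blocks gives a Jordan form
J =
  [3, 1, 0, 0, 0]
  [0, 3, 0, 0, 0]
  [0, 0, 3, 0, 0]
  [0, 0, 0, 3, 0]
  [0, 0, 0, 0, 3]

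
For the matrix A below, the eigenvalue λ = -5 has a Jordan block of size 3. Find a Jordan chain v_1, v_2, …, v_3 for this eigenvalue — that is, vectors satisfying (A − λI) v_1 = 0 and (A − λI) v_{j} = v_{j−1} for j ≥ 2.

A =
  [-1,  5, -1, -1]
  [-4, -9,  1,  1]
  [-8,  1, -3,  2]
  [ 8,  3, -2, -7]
A Jordan chain for λ = -5 of length 3:
v_1 = (-4, 0, -36, 20)ᵀ
v_2 = (4, -4, -8, 8)ᵀ
v_3 = (1, 0, 0, 0)ᵀ

Let N = A − (-5)·I. We want v_3 with N^3 v_3 = 0 but N^2 v_3 ≠ 0; then v_{j-1} := N · v_j for j = 3, …, 2.

Pick v_3 = (1, 0, 0, 0)ᵀ.
Then v_2 = N · v_3 = (4, -4, -8, 8)ᵀ.
Then v_1 = N · v_2 = (-4, 0, -36, 20)ᵀ.

Sanity check: (A − (-5)·I) v_1 = (0, 0, 0, 0)ᵀ = 0. ✓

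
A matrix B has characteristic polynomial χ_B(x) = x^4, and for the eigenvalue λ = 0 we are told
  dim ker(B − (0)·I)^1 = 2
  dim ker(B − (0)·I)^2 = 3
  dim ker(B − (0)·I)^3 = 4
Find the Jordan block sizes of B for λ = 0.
Block sizes for λ = 0: [3, 1]

From the dimensions of kernels of powers, the number of Jordan blocks of size at least j is d_j − d_{j−1} where d_j = dim ker(N^j) (with d_0 = 0). Computing the differences gives [2, 1, 1].
The number of blocks of size exactly k is (#blocks of size ≥ k) − (#blocks of size ≥ k + 1), so the partition is: 1 block(s) of size 1, 1 block(s) of size 3.
In nonincreasing order the block sizes are [3, 1].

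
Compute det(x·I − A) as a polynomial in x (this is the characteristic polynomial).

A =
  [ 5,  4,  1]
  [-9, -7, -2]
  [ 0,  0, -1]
x^3 + 3*x^2 + 3*x + 1

Expanding det(x·I − A) (e.g. by cofactor expansion or by noting that A is similar to its Jordan form J, which has the same characteristic polynomial as A) gives
  χ_A(x) = x^3 + 3*x^2 + 3*x + 1
which factors as (x + 1)^3. The eigenvalues (with algebraic multiplicities) are λ = -1 with multiplicity 3.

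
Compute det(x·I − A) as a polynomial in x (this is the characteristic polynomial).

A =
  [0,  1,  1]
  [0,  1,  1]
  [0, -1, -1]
x^3

Expanding det(x·I − A) (e.g. by cofactor expansion or by noting that A is similar to its Jordan form J, which has the same characteristic polynomial as A) gives
  χ_A(x) = x^3
which factors as x^3. The eigenvalues (with algebraic multiplicities) are λ = 0 with multiplicity 3.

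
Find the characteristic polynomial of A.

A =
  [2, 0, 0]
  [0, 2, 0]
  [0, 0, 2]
x^3 - 6*x^2 + 12*x - 8

Expanding det(x·I − A) (e.g. by cofactor expansion or by noting that A is similar to its Jordan form J, which has the same characteristic polynomial as A) gives
  χ_A(x) = x^3 - 6*x^2 + 12*x - 8
which factors as (x - 2)^3. The eigenvalues (with algebraic multiplicities) are λ = 2 with multiplicity 3.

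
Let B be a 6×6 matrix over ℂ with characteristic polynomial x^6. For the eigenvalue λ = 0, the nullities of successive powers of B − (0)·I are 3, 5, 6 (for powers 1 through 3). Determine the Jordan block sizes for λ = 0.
Block sizes for λ = 0: [3, 2, 1]

From the dimensions of kernels of powers, the number of Jordan blocks of size at least j is d_j − d_{j−1} where d_j = dim ker(N^j) (with d_0 = 0). Computing the differences gives [3, 2, 1].
The number of blocks of size exactly k is (#blocks of size ≥ k) − (#blocks of size ≥ k + 1), so the partition is: 1 block(s) of size 1, 1 block(s) of size 2, 1 block(s) of size 3.
In nonincreasing order the block sizes are [3, 2, 1].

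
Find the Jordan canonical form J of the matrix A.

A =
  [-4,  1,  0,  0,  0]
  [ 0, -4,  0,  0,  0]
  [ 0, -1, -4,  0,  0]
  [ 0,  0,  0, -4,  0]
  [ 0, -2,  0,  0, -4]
J_2(-4) ⊕ J_1(-4) ⊕ J_1(-4) ⊕ J_1(-4)

The characteristic polynomial is
  det(x·I − A) = x^5 + 20*x^4 + 160*x^3 + 640*x^2 + 1280*x + 1024 = (x + 4)^5

Eigenvalues and multiplicities (the geometric multiplicity of λ is n − rank(A − λI), which equals the number of Jordan blocks for λ):
  λ = -4: algebraic multiplicity = 5, geometric multiplicity = 4

Determining the block sizes for each eigenvalue:
  λ = -4: 4 blocks summing to 5 forces exactly one block of size 2 and the rest size 1 → block sizes [2, 1, 1, 1]

Assembling the blocks gives a Jordan form
J =
  [-4,  1,  0,  0,  0]
  [ 0, -4,  0,  0,  0]
  [ 0,  0, -4,  0,  0]
  [ 0,  0,  0, -4,  0]
  [ 0,  0,  0,  0, -4]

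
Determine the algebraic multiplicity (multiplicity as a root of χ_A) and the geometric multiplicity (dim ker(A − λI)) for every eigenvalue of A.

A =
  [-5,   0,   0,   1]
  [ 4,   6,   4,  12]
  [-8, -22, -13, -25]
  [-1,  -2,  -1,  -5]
λ = -5: alg = 3, geom = 1; λ = -2: alg = 1, geom = 1

Step 1 — factor the characteristic polynomial to read off the algebraic multiplicities:
  χ_A(x) = (x + 2)*(x + 5)^3

Step 2 — compute geometric multiplicities via the rank-nullity identity g(λ) = n − rank(A − λI):
  rank(A − (-5)·I) = 3, so dim ker(A − (-5)·I) = n − 3 = 1
  rank(A − (-2)·I) = 3, so dim ker(A − (-2)·I) = n − 3 = 1

Summary:
  λ = -5: algebraic multiplicity = 3, geometric multiplicity = 1
  λ = -2: algebraic multiplicity = 1, geometric multiplicity = 1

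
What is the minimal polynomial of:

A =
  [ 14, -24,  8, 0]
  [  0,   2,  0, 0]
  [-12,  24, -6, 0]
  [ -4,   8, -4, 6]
x^2 - 8*x + 12

The characteristic polynomial is χ_A(x) = (x - 6)^2*(x - 2)^2, so the eigenvalues are known. The minimal polynomial is
  m_A(x) = Π_λ (x − λ)^{k_λ}
where k_λ is the size of the *largest* Jordan block for λ (equivalently, the smallest k with (A − λI)^k v = 0 for every generalised eigenvector v of λ).

  λ = 2: largest Jordan block has size 1, contributing (x − 2)
  λ = 6: largest Jordan block has size 1, contributing (x − 6)

So m_A(x) = (x - 6)*(x - 2) = x^2 - 8*x + 12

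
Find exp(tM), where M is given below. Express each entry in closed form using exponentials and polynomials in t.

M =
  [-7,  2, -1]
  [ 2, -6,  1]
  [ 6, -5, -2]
e^{tM} =
  [t^2*exp(-5*t) - 2*t*exp(-5*t) + exp(-5*t), -t^2*exp(-5*t)/2 + 2*t*exp(-5*t), t^2*exp(-5*t)/2 - t*exp(-5*t)]
  [2*t*exp(-5*t), -t*exp(-5*t) + exp(-5*t), t*exp(-5*t)]
  [-2*t^2*exp(-5*t) + 6*t*exp(-5*t), t^2*exp(-5*t) - 5*t*exp(-5*t), -t^2*exp(-5*t) + 3*t*exp(-5*t) + exp(-5*t)]

Strategy: write M = P · J · P⁻¹ where J is a Jordan canonical form, so e^{tM} = P · e^{tJ} · P⁻¹, and e^{tJ} can be computed block-by-block.

M has Jordan form
J =
  [-5,  1,  0]
  [ 0, -5,  1]
  [ 0,  0, -5]
(up to reordering of blocks).

Per-block formulas:
  For a 3×3 Jordan block J_3(-5): exp(t · J_3(-5)) = e^(-5t)·(I + t·N + (t^2/2)·N^2), where N is the 3×3 nilpotent shift.

After assembling e^{tJ} and conjugating by P, we get:

e^{tM} =
  [t^2*exp(-5*t) - 2*t*exp(-5*t) + exp(-5*t), -t^2*exp(-5*t)/2 + 2*t*exp(-5*t), t^2*exp(-5*t)/2 - t*exp(-5*t)]
  [2*t*exp(-5*t), -t*exp(-5*t) + exp(-5*t), t*exp(-5*t)]
  [-2*t^2*exp(-5*t) + 6*t*exp(-5*t), t^2*exp(-5*t) - 5*t*exp(-5*t), -t^2*exp(-5*t) + 3*t*exp(-5*t) + exp(-5*t)]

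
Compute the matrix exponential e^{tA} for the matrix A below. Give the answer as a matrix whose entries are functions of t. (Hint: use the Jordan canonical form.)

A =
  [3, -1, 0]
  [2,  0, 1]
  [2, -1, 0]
e^{tA} =
  [t^2*exp(t) + 2*t*exp(t) + exp(t), -t^2*exp(t)/2 - t*exp(t), -t^2*exp(t)/2]
  [2*t^2*exp(t) + 2*t*exp(t), -t^2*exp(t) - t*exp(t) + exp(t), -t^2*exp(t) + t*exp(t)]
  [2*t*exp(t), -t*exp(t), -t*exp(t) + exp(t)]

Strategy: write A = P · J · P⁻¹ where J is a Jordan canonical form, so e^{tA} = P · e^{tJ} · P⁻¹, and e^{tJ} can be computed block-by-block.

A has Jordan form
J =
  [1, 1, 0]
  [0, 1, 1]
  [0, 0, 1]
(up to reordering of blocks).

Per-block formulas:
  For a 3×3 Jordan block J_3(1): exp(t · J_3(1)) = e^(1t)·(I + t·N + (t^2/2)·N^2), where N is the 3×3 nilpotent shift.

After assembling e^{tJ} and conjugating by P, we get:

e^{tA} =
  [t^2*exp(t) + 2*t*exp(t) + exp(t), -t^2*exp(t)/2 - t*exp(t), -t^2*exp(t)/2]
  [2*t^2*exp(t) + 2*t*exp(t), -t^2*exp(t) - t*exp(t) + exp(t), -t^2*exp(t) + t*exp(t)]
  [2*t*exp(t), -t*exp(t), -t*exp(t) + exp(t)]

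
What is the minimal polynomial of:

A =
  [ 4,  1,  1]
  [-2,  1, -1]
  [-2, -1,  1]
x^2 - 4*x + 4

The characteristic polynomial is χ_A(x) = (x - 2)^3, so the eigenvalues are known. The minimal polynomial is
  m_A(x) = Π_λ (x − λ)^{k_λ}
where k_λ is the size of the *largest* Jordan block for λ (equivalently, the smallest k with (A − λI)^k v = 0 for every generalised eigenvector v of λ).

  λ = 2: largest Jordan block has size 2, contributing (x − 2)^2

So m_A(x) = (x - 2)^2 = x^2 - 4*x + 4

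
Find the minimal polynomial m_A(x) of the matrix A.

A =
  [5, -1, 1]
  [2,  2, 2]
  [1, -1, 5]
x^2 - 8*x + 16

The characteristic polynomial is χ_A(x) = (x - 4)^3, so the eigenvalues are known. The minimal polynomial is
  m_A(x) = Π_λ (x − λ)^{k_λ}
where k_λ is the size of the *largest* Jordan block for λ (equivalently, the smallest k with (A − λI)^k v = 0 for every generalised eigenvector v of λ).

  λ = 4: largest Jordan block has size 2, contributing (x − 4)^2

So m_A(x) = (x - 4)^2 = x^2 - 8*x + 16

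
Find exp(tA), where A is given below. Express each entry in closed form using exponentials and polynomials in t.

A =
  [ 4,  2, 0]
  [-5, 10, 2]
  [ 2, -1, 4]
e^{tA} =
  [-3*t^2*exp(6*t) - 2*t*exp(6*t) + exp(6*t), 2*t^2*exp(6*t) + 2*t*exp(6*t), 2*t^2*exp(6*t)]
  [-3*t^2*exp(6*t) - 5*t*exp(6*t), 2*t^2*exp(6*t) + 4*t*exp(6*t) + exp(6*t), 2*t^2*exp(6*t) + 2*t*exp(6*t)]
  [-3*t^2*exp(6*t)/2 + 2*t*exp(6*t), t^2*exp(6*t) - t*exp(6*t), t^2*exp(6*t) - 2*t*exp(6*t) + exp(6*t)]

Strategy: write A = P · J · P⁻¹ where J is a Jordan canonical form, so e^{tA} = P · e^{tJ} · P⁻¹, and e^{tJ} can be computed block-by-block.

A has Jordan form
J =
  [6, 1, 0]
  [0, 6, 1]
  [0, 0, 6]
(up to reordering of blocks).

Per-block formulas:
  For a 3×3 Jordan block J_3(6): exp(t · J_3(6)) = e^(6t)·(I + t·N + (t^2/2)·N^2), where N is the 3×3 nilpotent shift.

After assembling e^{tJ} and conjugating by P, we get:

e^{tA} =
  [-3*t^2*exp(6*t) - 2*t*exp(6*t) + exp(6*t), 2*t^2*exp(6*t) + 2*t*exp(6*t), 2*t^2*exp(6*t)]
  [-3*t^2*exp(6*t) - 5*t*exp(6*t), 2*t^2*exp(6*t) + 4*t*exp(6*t) + exp(6*t), 2*t^2*exp(6*t) + 2*t*exp(6*t)]
  [-3*t^2*exp(6*t)/2 + 2*t*exp(6*t), t^2*exp(6*t) - t*exp(6*t), t^2*exp(6*t) - 2*t*exp(6*t) + exp(6*t)]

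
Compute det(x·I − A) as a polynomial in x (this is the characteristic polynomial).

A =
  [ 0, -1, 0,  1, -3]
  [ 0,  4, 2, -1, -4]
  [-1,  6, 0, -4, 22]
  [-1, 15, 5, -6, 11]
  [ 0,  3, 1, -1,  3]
x^5 - x^4 - 5*x^3 + x^2 + 8*x + 4

Expanding det(x·I − A) (e.g. by cofactor expansion or by noting that A is similar to its Jordan form J, which has the same characteristic polynomial as A) gives
  χ_A(x) = x^5 - x^4 - 5*x^3 + x^2 + 8*x + 4
which factors as (x - 2)^2*(x + 1)^3. The eigenvalues (with algebraic multiplicities) are λ = -1 with multiplicity 3, λ = 2 with multiplicity 2.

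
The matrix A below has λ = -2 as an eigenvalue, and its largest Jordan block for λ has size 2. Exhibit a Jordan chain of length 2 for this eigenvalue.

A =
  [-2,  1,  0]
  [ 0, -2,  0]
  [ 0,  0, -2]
A Jordan chain for λ = -2 of length 2:
v_1 = (1, 0, 0)ᵀ
v_2 = (0, 1, 0)ᵀ

Let N = A − (-2)·I. We want v_2 with N^2 v_2 = 0 but N^1 v_2 ≠ 0; then v_{j-1} := N · v_j for j = 2, …, 2.

Pick v_2 = (0, 1, 0)ᵀ.
Then v_1 = N · v_2 = (1, 0, 0)ᵀ.

Sanity check: (A − (-2)·I) v_1 = (0, 0, 0)ᵀ = 0. ✓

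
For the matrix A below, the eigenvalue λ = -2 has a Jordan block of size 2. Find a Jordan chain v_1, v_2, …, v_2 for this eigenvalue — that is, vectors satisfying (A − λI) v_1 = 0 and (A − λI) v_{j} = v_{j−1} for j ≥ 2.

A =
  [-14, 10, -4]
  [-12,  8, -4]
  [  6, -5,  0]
A Jordan chain for λ = -2 of length 2:
v_1 = (-12, -12, 6)ᵀ
v_2 = (1, 0, 0)ᵀ

Let N = A − (-2)·I. We want v_2 with N^2 v_2 = 0 but N^1 v_2 ≠ 0; then v_{j-1} := N · v_j for j = 2, …, 2.

Pick v_2 = (1, 0, 0)ᵀ.
Then v_1 = N · v_2 = (-12, -12, 6)ᵀ.

Sanity check: (A − (-2)·I) v_1 = (0, 0, 0)ᵀ = 0. ✓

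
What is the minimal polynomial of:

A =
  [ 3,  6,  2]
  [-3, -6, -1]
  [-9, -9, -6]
x^2 + 6*x + 9

The characteristic polynomial is χ_A(x) = (x + 3)^3, so the eigenvalues are known. The minimal polynomial is
  m_A(x) = Π_λ (x − λ)^{k_λ}
where k_λ is the size of the *largest* Jordan block for λ (equivalently, the smallest k with (A − λI)^k v = 0 for every generalised eigenvector v of λ).

  λ = -3: largest Jordan block has size 2, contributing (x + 3)^2

So m_A(x) = (x + 3)^2 = x^2 + 6*x + 9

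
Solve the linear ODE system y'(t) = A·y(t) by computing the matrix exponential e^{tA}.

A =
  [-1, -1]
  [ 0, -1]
e^{tA} =
  [exp(-t), -t*exp(-t)]
  [0, exp(-t)]

Strategy: write A = P · J · P⁻¹ where J is a Jordan canonical form, so e^{tA} = P · e^{tJ} · P⁻¹, and e^{tJ} can be computed block-by-block.

A has Jordan form
J =
  [-1,  1]
  [ 0, -1]
(up to reordering of blocks).

Per-block formulas:
  For a 2×2 Jordan block J_2(-1): exp(t · J_2(-1)) = e^(-1t)·(I + t·N), where N is the 2×2 nilpotent shift.

After assembling e^{tJ} and conjugating by P, we get:

e^{tA} =
  [exp(-t), -t*exp(-t)]
  [0, exp(-t)]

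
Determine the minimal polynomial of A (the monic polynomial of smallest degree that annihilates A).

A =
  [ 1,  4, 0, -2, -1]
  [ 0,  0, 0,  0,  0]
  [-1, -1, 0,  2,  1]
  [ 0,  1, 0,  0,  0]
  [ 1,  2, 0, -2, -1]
x^2

The characteristic polynomial is χ_A(x) = x^5, so the eigenvalues are known. The minimal polynomial is
  m_A(x) = Π_λ (x − λ)^{k_λ}
where k_λ is the size of the *largest* Jordan block for λ (equivalently, the smallest k with (A − λI)^k v = 0 for every generalised eigenvector v of λ).

  λ = 0: largest Jordan block has size 2, contributing (x − 0)^2

So m_A(x) = x^2 = x^2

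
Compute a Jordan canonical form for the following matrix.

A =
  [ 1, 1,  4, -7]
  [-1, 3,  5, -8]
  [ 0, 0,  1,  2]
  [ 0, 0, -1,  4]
J_3(2) ⊕ J_1(3)

The characteristic polynomial is
  det(x·I − A) = x^4 - 9*x^3 + 30*x^2 - 44*x + 24 = (x - 3)*(x - 2)^3

Eigenvalues and multiplicities (the geometric multiplicity of λ is n − rank(A − λI), which equals the number of Jordan blocks for λ):
  λ = 2: algebraic multiplicity = 3, geometric multiplicity = 1
  λ = 3: algebraic multiplicity = 1, geometric multiplicity = 1

Determining the block sizes for each eigenvalue:
  λ = 2: one block (gm = 1), so the single block has size am = 3 → block sizes [3]
  λ = 3: one block (gm = 1), so the single block has size am = 1 → block sizes [1]

Assembling the blocks gives a Jordan form
J =
  [2, 1, 0, 0]
  [0, 2, 1, 0]
  [0, 0, 2, 0]
  [0, 0, 0, 3]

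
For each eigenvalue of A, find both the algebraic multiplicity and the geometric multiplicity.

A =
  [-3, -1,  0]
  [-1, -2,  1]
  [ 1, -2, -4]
λ = -3: alg = 3, geom = 1

Step 1 — factor the characteristic polynomial to read off the algebraic multiplicities:
  χ_A(x) = (x + 3)^3

Step 2 — compute geometric multiplicities via the rank-nullity identity g(λ) = n − rank(A − λI):
  rank(A − (-3)·I) = 2, so dim ker(A − (-3)·I) = n − 2 = 1

Summary:
  λ = -3: algebraic multiplicity = 3, geometric multiplicity = 1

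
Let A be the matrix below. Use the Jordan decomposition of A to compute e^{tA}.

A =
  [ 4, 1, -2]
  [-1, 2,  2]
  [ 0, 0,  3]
e^{tA} =
  [t*exp(3*t) + exp(3*t), t*exp(3*t), -2*t*exp(3*t)]
  [-t*exp(3*t), -t*exp(3*t) + exp(3*t), 2*t*exp(3*t)]
  [0, 0, exp(3*t)]

Strategy: write A = P · J · P⁻¹ where J is a Jordan canonical form, so e^{tA} = P · e^{tJ} · P⁻¹, and e^{tJ} can be computed block-by-block.

A has Jordan form
J =
  [3, 1, 0]
  [0, 3, 0]
  [0, 0, 3]
(up to reordering of blocks).

Per-block formulas:
  For a 1×1 block at λ = 3: exp(t · [3]) = [e^(3t)].
  For a 2×2 Jordan block J_2(3): exp(t · J_2(3)) = e^(3t)·(I + t·N), where N is the 2×2 nilpotent shift.

After assembling e^{tJ} and conjugating by P, we get:

e^{tA} =
  [t*exp(3*t) + exp(3*t), t*exp(3*t), -2*t*exp(3*t)]
  [-t*exp(3*t), -t*exp(3*t) + exp(3*t), 2*t*exp(3*t)]
  [0, 0, exp(3*t)]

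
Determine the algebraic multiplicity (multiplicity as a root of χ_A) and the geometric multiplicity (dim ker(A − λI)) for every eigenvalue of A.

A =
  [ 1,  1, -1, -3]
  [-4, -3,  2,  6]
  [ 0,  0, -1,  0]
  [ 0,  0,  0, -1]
λ = -1: alg = 4, geom = 3

Step 1 — factor the characteristic polynomial to read off the algebraic multiplicities:
  χ_A(x) = (x + 1)^4

Step 2 — compute geometric multiplicities via the rank-nullity identity g(λ) = n − rank(A − λI):
  rank(A − (-1)·I) = 1, so dim ker(A − (-1)·I) = n − 1 = 3

Summary:
  λ = -1: algebraic multiplicity = 4, geometric multiplicity = 3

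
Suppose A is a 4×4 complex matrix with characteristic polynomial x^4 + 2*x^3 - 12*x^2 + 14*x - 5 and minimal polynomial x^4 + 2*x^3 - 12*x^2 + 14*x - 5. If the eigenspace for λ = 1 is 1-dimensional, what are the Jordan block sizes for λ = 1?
Block sizes for λ = 1: [3]

Step 1 — from the characteristic polynomial, algebraic multiplicity of λ = 1 is 3. From dim ker(A − (1)·I) = 1, there are exactly 1 Jordan blocks for λ = 1.
Step 2 — from the minimal polynomial, the factor (x − 1)^3 tells us the largest block for λ = 1 has size 3.
Step 3 — with total size 3, 1 blocks, and largest block 3, the block sizes (in nonincreasing order) are [3].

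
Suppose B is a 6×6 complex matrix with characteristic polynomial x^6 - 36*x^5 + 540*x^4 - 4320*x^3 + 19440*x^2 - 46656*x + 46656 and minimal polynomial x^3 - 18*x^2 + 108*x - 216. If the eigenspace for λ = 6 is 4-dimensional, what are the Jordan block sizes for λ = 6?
Block sizes for λ = 6: [3, 1, 1, 1]

Step 1 — from the characteristic polynomial, algebraic multiplicity of λ = 6 is 6. From dim ker(B − (6)·I) = 4, there are exactly 4 Jordan blocks for λ = 6.
Step 2 — from the minimal polynomial, the factor (x − 6)^3 tells us the largest block for λ = 6 has size 3.
Step 3 — with total size 6, 4 blocks, and largest block 3, the block sizes (in nonincreasing order) are [3, 1, 1, 1].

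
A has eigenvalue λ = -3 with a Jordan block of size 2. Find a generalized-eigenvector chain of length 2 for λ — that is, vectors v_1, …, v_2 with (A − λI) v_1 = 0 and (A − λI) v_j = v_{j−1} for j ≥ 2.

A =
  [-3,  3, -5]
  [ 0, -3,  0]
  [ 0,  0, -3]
A Jordan chain for λ = -3 of length 2:
v_1 = (3, 0, 0)ᵀ
v_2 = (0, 1, 0)ᵀ

Let N = A − (-3)·I. We want v_2 with N^2 v_2 = 0 but N^1 v_2 ≠ 0; then v_{j-1} := N · v_j for j = 2, …, 2.

Pick v_2 = (0, 1, 0)ᵀ.
Then v_1 = N · v_2 = (3, 0, 0)ᵀ.

Sanity check: (A − (-3)·I) v_1 = (0, 0, 0)ᵀ = 0. ✓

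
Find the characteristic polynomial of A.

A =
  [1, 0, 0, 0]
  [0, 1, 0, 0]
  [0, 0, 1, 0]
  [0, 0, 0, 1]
x^4 - 4*x^3 + 6*x^2 - 4*x + 1

Expanding det(x·I − A) (e.g. by cofactor expansion or by noting that A is similar to its Jordan form J, which has the same characteristic polynomial as A) gives
  χ_A(x) = x^4 - 4*x^3 + 6*x^2 - 4*x + 1
which factors as (x - 1)^4. The eigenvalues (with algebraic multiplicities) are λ = 1 with multiplicity 4.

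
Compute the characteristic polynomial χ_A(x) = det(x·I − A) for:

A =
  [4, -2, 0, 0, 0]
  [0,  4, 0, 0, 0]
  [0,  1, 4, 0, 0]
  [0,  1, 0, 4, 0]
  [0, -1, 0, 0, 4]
x^5 - 20*x^4 + 160*x^3 - 640*x^2 + 1280*x - 1024

Expanding det(x·I − A) (e.g. by cofactor expansion or by noting that A is similar to its Jordan form J, which has the same characteristic polynomial as A) gives
  χ_A(x) = x^5 - 20*x^4 + 160*x^3 - 640*x^2 + 1280*x - 1024
which factors as (x - 4)^5. The eigenvalues (with algebraic multiplicities) are λ = 4 with multiplicity 5.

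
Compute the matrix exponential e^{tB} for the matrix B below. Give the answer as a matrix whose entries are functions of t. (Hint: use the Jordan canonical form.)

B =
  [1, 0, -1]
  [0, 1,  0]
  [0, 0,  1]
e^{tB} =
  [exp(t), 0, -t*exp(t)]
  [0, exp(t), 0]
  [0, 0, exp(t)]

Strategy: write B = P · J · P⁻¹ where J is a Jordan canonical form, so e^{tB} = P · e^{tJ} · P⁻¹, and e^{tJ} can be computed block-by-block.

B has Jordan form
J =
  [1, 1, 0]
  [0, 1, 0]
  [0, 0, 1]
(up to reordering of blocks).

Per-block formulas:
  For a 1×1 block at λ = 1: exp(t · [1]) = [e^(1t)].
  For a 2×2 Jordan block J_2(1): exp(t · J_2(1)) = e^(1t)·(I + t·N), where N is the 2×2 nilpotent shift.

After assembling e^{tJ} and conjugating by P, we get:

e^{tB} =
  [exp(t), 0, -t*exp(t)]
  [0, exp(t), 0]
  [0, 0, exp(t)]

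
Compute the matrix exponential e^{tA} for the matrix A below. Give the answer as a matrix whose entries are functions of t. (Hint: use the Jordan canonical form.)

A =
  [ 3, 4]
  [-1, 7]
e^{tA} =
  [-2*t*exp(5*t) + exp(5*t), 4*t*exp(5*t)]
  [-t*exp(5*t), 2*t*exp(5*t) + exp(5*t)]

Strategy: write A = P · J · P⁻¹ where J is a Jordan canonical form, so e^{tA} = P · e^{tJ} · P⁻¹, and e^{tJ} can be computed block-by-block.

A has Jordan form
J =
  [5, 1]
  [0, 5]
(up to reordering of blocks).

Per-block formulas:
  For a 2×2 Jordan block J_2(5): exp(t · J_2(5)) = e^(5t)·(I + t·N), where N is the 2×2 nilpotent shift.

After assembling e^{tJ} and conjugating by P, we get:

e^{tA} =
  [-2*t*exp(5*t) + exp(5*t), 4*t*exp(5*t)]
  [-t*exp(5*t), 2*t*exp(5*t) + exp(5*t)]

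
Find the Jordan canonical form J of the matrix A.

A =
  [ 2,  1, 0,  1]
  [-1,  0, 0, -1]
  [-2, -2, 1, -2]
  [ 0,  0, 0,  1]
J_2(1) ⊕ J_1(1) ⊕ J_1(1)

The characteristic polynomial is
  det(x·I − A) = x^4 - 4*x^3 + 6*x^2 - 4*x + 1 = (x - 1)^4

Eigenvalues and multiplicities (the geometric multiplicity of λ is n − rank(A − λI), which equals the number of Jordan blocks for λ):
  λ = 1: algebraic multiplicity = 4, geometric multiplicity = 3

Determining the block sizes for each eigenvalue:
  λ = 1: 3 blocks summing to 4 forces exactly one block of size 2 and the rest size 1 → block sizes [2, 1, 1]

Assembling the blocks gives a Jordan form
J =
  [1, 1, 0, 0]
  [0, 1, 0, 0]
  [0, 0, 1, 0]
  [0, 0, 0, 1]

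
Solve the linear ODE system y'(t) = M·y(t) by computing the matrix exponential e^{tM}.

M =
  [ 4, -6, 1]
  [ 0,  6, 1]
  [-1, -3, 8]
e^{tM} =
  [3*t^2*exp(6*t)/2 - 2*t*exp(6*t) + exp(6*t), 9*t^2*exp(6*t)/2 - 6*t*exp(6*t), -3*t^2*exp(6*t) + t*exp(6*t)]
  [-t^2*exp(6*t)/2, -3*t^2*exp(6*t)/2 + exp(6*t), t^2*exp(6*t) + t*exp(6*t)]
  [-t*exp(6*t), -3*t*exp(6*t), 2*t*exp(6*t) + exp(6*t)]

Strategy: write M = P · J · P⁻¹ where J is a Jordan canonical form, so e^{tM} = P · e^{tJ} · P⁻¹, and e^{tJ} can be computed block-by-block.

M has Jordan form
J =
  [6, 1, 0]
  [0, 6, 1]
  [0, 0, 6]
(up to reordering of blocks).

Per-block formulas:
  For a 3×3 Jordan block J_3(6): exp(t · J_3(6)) = e^(6t)·(I + t·N + (t^2/2)·N^2), where N is the 3×3 nilpotent shift.

After assembling e^{tJ} and conjugating by P, we get:

e^{tM} =
  [3*t^2*exp(6*t)/2 - 2*t*exp(6*t) + exp(6*t), 9*t^2*exp(6*t)/2 - 6*t*exp(6*t), -3*t^2*exp(6*t) + t*exp(6*t)]
  [-t^2*exp(6*t)/2, -3*t^2*exp(6*t)/2 + exp(6*t), t^2*exp(6*t) + t*exp(6*t)]
  [-t*exp(6*t), -3*t*exp(6*t), 2*t*exp(6*t) + exp(6*t)]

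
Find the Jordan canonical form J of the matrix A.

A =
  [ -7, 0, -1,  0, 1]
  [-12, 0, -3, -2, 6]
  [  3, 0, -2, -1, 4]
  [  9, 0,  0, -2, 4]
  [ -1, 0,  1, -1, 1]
J_2(-5) ⊕ J_3(0)

The characteristic polynomial is
  det(x·I − A) = x^5 + 10*x^4 + 25*x^3 = x^3*(x + 5)^2

Eigenvalues and multiplicities (the geometric multiplicity of λ is n − rank(A − λI), which equals the number of Jordan blocks for λ):
  λ = -5: algebraic multiplicity = 2, geometric multiplicity = 1
  λ = 0: algebraic multiplicity = 3, geometric multiplicity = 1

Determining the block sizes for each eigenvalue:
  λ = -5: one block (gm = 1), so the single block has size am = 2 → block sizes [2]
  λ = 0: one block (gm = 1), so the single block has size am = 3 → block sizes [3]

Assembling the blocks gives a Jordan form
J =
  [-5,  1, 0, 0, 0]
  [ 0, -5, 0, 0, 0]
  [ 0,  0, 0, 1, 0]
  [ 0,  0, 0, 0, 1]
  [ 0,  0, 0, 0, 0]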